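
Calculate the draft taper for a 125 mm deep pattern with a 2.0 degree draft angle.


Formula: taper = depth * tan(draft_angle)
tan(2.0 deg) = 0.0349208
taper = 125 mm * 0.0349208 = 4.3651 mm


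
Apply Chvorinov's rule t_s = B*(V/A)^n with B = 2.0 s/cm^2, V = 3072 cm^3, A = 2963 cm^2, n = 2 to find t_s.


Formula: t_s = B * (V/A)^n  (Chvorinov's rule, n=2)
Modulus M = V/A = 3072/2963 = 1.036787 cm
M^2 = 1.036787^2 = 1.074927 cm^2
t_s = 2.0 * 1.074927 = 2.1499 s

Final answer: 2.1499 s


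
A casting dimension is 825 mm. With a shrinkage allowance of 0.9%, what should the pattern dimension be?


Formula: L_pattern = L_casting * (1 + shrinkage_rate/100)
Shrinkage factor = 1 + 0.9/100 = 1.009
L_pattern = 825 mm * 1.009 = 832.4250 mm

Final answer: 832.4250 mm


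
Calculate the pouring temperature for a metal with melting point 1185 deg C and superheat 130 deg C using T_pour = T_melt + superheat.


Formula: T_pour = T_melt + Superheat
T_pour = 1185 + 130 = 1315 deg C

Answer: 1315 deg C


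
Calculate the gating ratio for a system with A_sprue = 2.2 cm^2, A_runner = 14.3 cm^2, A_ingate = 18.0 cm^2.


Sprue:Runner:Ingate = 1 : 14.3/2.2 : 18.0/2.2 = 1:6.50:8.18

1:6.50:8.18


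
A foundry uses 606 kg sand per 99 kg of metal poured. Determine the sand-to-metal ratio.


Formula: Sand-to-Metal Ratio = W_sand / W_metal
Ratio = 606 kg / 99 kg = 6.1212

6.1212


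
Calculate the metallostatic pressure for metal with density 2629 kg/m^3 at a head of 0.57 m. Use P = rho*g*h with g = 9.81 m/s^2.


Formula: P = rho * g * h
rho * g = 2629 * 9.81 = 25790.49 N/m^3
P = 25790.49 * 0.57 = 14700.5793 Pa

Final answer: 14700.5793 Pa


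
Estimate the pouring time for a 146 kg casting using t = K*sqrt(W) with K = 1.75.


Formula: t = K * sqrt(W)
sqrt(W) = sqrt(146) = 12.08305
t = 1.75 * 12.08305 = 21.1453 s

21.1453 s


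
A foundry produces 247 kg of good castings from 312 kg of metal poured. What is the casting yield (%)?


Formula: Casting Yield = (W_good / W_total) * 100
Yield = (247 kg / 312 kg) * 100 = 79.1667%

Answer: 79.1667%


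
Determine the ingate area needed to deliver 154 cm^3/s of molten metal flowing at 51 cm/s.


Formula: A_ingate = Q / v  (continuity equation)
A = 154 cm^3/s / 51 cm/s = 3.0196 cm^2


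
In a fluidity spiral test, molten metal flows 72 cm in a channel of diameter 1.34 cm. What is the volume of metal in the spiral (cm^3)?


Formula: V = pi * (d/2)^2 * L  (cylinder volume)
Radius = 1.34/2 = 0.67 cm
V = pi * 0.67^2 * 72 = 101.5388 cm^3

Answer: 101.5388 cm^3


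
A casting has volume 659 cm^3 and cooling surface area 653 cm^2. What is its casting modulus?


Formula: Casting Modulus M = V / A
M = 659 cm^3 / 653 cm^2 = 1.0092 cm


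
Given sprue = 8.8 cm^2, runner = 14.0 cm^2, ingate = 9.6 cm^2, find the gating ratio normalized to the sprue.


Sprue:Runner:Ingate = 1 : 14.0/8.8 : 9.6/8.8 = 1:1.59:1.09

1:1.59:1.09


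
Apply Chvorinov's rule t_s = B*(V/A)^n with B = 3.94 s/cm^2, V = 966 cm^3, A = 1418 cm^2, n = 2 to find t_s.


Formula: t_s = B * (V/A)^n  (Chvorinov's rule, n=2)
Modulus M = V/A = 966/1418 = 0.681241 cm
M^2 = 0.681241^2 = 0.464089 cm^2
t_s = 3.94 * 0.464089 = 1.8285 s

Final answer: 1.8285 s


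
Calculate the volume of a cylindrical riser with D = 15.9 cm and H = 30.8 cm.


Formula: V = pi * (D/2)^2 * H  (cylinder volume)
Radius = D/2 = 15.9/2 = 7.95 cm
V = pi * 7.95^2 * 30.8 = 6115.5405 cm^3


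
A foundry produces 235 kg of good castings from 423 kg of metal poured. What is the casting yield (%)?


Formula: Casting Yield = (W_good / W_total) * 100
Yield = (235 kg / 423 kg) * 100 = 55.5556%

Final answer: 55.5556%


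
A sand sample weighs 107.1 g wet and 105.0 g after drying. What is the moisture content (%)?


Formula: MC = (W_wet - W_dry) / W_wet * 100
Water mass = 107.1 - 105.0 = 2.1 g
MC = 2.1 / 107.1 * 100 = 1.9608%

Final answer: 1.9608%


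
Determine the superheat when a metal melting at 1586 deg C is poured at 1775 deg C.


Formula: Superheat = T_pour - T_melt
Superheat = 1775 - 1586 = 189 deg C


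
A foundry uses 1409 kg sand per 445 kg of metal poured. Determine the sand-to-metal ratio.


Formula: Sand-to-Metal Ratio = W_sand / W_metal
Ratio = 1409 kg / 445 kg = 3.1663


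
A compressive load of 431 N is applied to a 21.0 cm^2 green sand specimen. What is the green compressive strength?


Formula: Compressive Strength = Force / Area
Strength = 431 N / 21.0 cm^2 = 20.5238 N/cm^2

20.5238 N/cm^2


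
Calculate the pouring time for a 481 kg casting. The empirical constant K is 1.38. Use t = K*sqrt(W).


Formula: t = K * sqrt(W)
sqrt(W) = sqrt(481) = 21.93171
t = 1.38 * 21.93171 = 30.2658 s

Answer: 30.2658 s


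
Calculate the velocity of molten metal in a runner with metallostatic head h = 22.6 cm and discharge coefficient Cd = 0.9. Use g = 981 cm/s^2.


Formula: v = Cd * sqrt(2 * g * h)  (Torricelli with discharge coefficient)
2*g*h = 2 * 981 * 22.6 = 44341.2 cm^2/s^2
sqrt(44341.2) = 210.57350 cm/s
v = 0.9 * 210.57350 = 189.5162 cm/s

Answer: 189.5162 cm/s


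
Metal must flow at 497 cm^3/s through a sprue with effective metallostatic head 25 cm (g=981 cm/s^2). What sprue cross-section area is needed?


Formula: v = sqrt(2*g*h), A = Q/v
Velocity: v = sqrt(2 * 981 * 25) = sqrt(49050) = 221.4723 cm/s
Sprue area: A = Q / v = 497 / 221.4723 = 2.2441 cm^2


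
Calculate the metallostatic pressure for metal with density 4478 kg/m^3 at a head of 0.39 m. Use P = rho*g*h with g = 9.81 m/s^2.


Formula: P = rho * g * h
rho * g = 4478 * 9.81 = 43929.18 N/m^3
P = 43929.18 * 0.39 = 17132.3802 Pa

Answer: 17132.3802 Pa


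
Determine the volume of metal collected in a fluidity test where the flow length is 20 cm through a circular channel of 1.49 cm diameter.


Formula: V = pi * (d/2)^2 * L  (cylinder volume)
Radius = 1.49/2 = 0.745 cm
V = pi * 0.745^2 * 20 = 34.8732 cm^3

Answer: 34.8732 cm^3


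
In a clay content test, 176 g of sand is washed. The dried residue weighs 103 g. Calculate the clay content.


Formula: Clay% = (W_total - W_washed) / W_total * 100
Clay mass = 176 - 103 = 73 g
Clay% = 73 / 176 * 100 = 41.4773%

Answer: 41.4773%


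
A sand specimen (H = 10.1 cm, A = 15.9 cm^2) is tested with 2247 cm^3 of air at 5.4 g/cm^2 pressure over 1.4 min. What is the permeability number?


Formula: Permeability Number P = (V * H) / (p * A * t)
Numerator: V * H = 2247 * 10.1 = 22694.7
Denominator: p * A * t = 5.4 * 15.9 * 1.4 = 120.204
P = 22694.7 / 120.204 = 188.8015


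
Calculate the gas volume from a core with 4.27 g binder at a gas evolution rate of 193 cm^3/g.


Formula: V_gas = W_binder * gas_evolution_rate
V = 4.27 g * 193 cm^3/g = 824.1100 cm^3

Final answer: 824.1100 cm^3


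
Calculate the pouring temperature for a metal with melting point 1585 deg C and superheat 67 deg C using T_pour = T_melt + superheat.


Formula: T_pour = T_melt + Superheat
T_pour = 1585 + 67 = 1652 deg C

1652 deg C


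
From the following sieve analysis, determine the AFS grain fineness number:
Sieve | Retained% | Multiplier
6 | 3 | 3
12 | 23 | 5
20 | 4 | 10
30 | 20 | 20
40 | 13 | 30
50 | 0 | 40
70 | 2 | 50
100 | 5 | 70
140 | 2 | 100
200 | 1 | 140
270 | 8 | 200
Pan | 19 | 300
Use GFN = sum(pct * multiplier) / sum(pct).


Formula: GFN = sum(pct * multiplier) / sum(pct)
sum(pct * multiplier) = 9044
sum(pct) = 100
GFN = 9044 / 100 = 90.44


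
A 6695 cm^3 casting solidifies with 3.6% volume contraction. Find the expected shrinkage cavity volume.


Formula: V_shrink = V_casting * shrinkage_pct / 100
V_shrink = 6695 cm^3 * 3.6 / 100 = 241.0200 cm^3

Answer: 241.0200 cm^3


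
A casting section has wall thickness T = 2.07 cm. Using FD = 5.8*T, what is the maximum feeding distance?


Formula: FD = 5.8 * T  (riser feeding-distance rule)
FD = 5.8 * 2.07 cm = 12.0060 cm

12.0060 cm


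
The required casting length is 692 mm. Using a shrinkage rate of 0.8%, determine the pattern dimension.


Formula: L_pattern = L_casting * (1 + shrinkage_rate/100)
Shrinkage factor = 1 + 0.8/100 = 1.008
L_pattern = 692 mm * 1.008 = 697.5360 mm

Final answer: 697.5360 mm


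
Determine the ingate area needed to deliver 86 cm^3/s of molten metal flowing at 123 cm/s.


Formula: A_ingate = Q / v  (continuity equation)
A = 86 cm^3/s / 123 cm/s = 0.6992 cm^2

0.6992 cm^2


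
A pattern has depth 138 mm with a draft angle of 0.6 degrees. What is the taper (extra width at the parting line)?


Formula: taper = depth * tan(draft_angle)
tan(0.6 deg) = 0.0104724
taper = 138 mm * 0.0104724 = 1.4452 mm

Answer: 1.4452 mm


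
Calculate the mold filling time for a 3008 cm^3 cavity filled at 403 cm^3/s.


Formula: t_fill = V_mold / Q_flow
t = 3008 cm^3 / 403 cm^3/s = 7.4640 s

7.4640 s


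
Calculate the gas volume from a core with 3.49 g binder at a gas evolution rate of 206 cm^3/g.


Formula: V_gas = W_binder * gas_evolution_rate
V = 3.49 g * 206 cm^3/g = 718.9400 cm^3

718.9400 cm^3


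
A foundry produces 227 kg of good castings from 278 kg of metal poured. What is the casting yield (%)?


Formula: Casting Yield = (W_good / W_total) * 100
Yield = (227 kg / 278 kg) * 100 = 81.6547%

81.6547%


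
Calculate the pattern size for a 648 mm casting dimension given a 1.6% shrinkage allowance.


Formula: L_pattern = L_casting * (1 + shrinkage_rate/100)
Shrinkage factor = 1 + 1.6/100 = 1.016
L_pattern = 648 mm * 1.016 = 658.3680 mm

Final answer: 658.3680 mm


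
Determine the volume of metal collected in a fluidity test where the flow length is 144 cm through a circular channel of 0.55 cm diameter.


Formula: V = pi * (d/2)^2 * L  (cylinder volume)
Radius = 0.55/2 = 0.275 cm
V = pi * 0.275^2 * 144 = 34.2119 cm^3

34.2119 cm^3


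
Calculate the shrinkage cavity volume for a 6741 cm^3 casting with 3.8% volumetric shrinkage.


Formula: V_shrink = V_casting * shrinkage_pct / 100
V_shrink = 6741 cm^3 * 3.8 / 100 = 256.1580 cm^3

Final answer: 256.1580 cm^3


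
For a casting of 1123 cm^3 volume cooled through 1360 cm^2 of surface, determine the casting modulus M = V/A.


Formula: Casting Modulus M = V / A
M = 1123 cm^3 / 1360 cm^2 = 0.8257 cm

0.8257 cm


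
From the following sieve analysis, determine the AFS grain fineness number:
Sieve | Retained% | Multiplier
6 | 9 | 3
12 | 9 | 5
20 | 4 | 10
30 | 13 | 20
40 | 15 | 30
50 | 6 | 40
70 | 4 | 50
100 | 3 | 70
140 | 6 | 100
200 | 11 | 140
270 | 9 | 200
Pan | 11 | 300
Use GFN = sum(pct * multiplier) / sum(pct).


Formula: GFN = sum(pct * multiplier) / sum(pct)
sum(pct * multiplier) = 8712
sum(pct) = 100
GFN = 8712 / 100 = 87.12

Answer: 87.12


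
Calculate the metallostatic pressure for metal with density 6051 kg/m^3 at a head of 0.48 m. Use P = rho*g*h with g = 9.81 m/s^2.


Formula: P = rho * g * h
rho * g = 6051 * 9.81 = 59360.31 N/m^3
P = 59360.31 * 0.48 = 28492.9488 Pa

Final answer: 28492.9488 Pa


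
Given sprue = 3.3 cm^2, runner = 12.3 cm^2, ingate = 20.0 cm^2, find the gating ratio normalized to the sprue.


Sprue:Runner:Ingate = 1 : 12.3/3.3 : 20.0/3.3 = 1:3.73:6.06

Answer: 1:3.73:6.06


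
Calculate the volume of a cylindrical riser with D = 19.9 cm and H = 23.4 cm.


Formula: V = pi * (D/2)^2 * H  (cylinder volume)
Radius = D/2 = 19.9/2 = 9.95 cm
V = pi * 9.95^2 * 23.4 = 7277.9973 cm^3


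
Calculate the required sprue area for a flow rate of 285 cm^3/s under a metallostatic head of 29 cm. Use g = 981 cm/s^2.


Formula: v = sqrt(2*g*h), A = Q/v
Velocity: v = sqrt(2 * 981 * 29) = sqrt(56898) = 238.5330 cm/s
Sprue area: A = Q / v = 285 / 238.5330 = 1.1948 cm^2

Final answer: 1.1948 cm^2


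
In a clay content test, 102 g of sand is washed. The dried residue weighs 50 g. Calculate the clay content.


Formula: Clay% = (W_total - W_washed) / W_total * 100
Clay mass = 102 - 50 = 52 g
Clay% = 52 / 102 * 100 = 50.9804%

50.9804%


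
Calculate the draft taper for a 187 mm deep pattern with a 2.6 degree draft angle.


Formula: taper = depth * tan(draft_angle)
tan(2.6 deg) = 0.0454097
taper = 187 mm * 0.0454097 = 8.4916 mm

Final answer: 8.4916 mm


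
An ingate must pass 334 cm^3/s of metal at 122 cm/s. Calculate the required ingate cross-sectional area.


Formula: A_ingate = Q / v  (continuity equation)
A = 334 cm^3/s / 122 cm/s = 2.7377 cm^2


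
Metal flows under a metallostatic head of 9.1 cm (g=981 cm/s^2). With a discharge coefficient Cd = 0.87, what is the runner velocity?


Formula: v = Cd * sqrt(2 * g * h)  (Torricelli with discharge coefficient)
2*g*h = 2 * 981 * 9.1 = 17854.2 cm^2/s^2
sqrt(17854.2) = 133.61961 cm/s
v = 0.87 * 133.61961 = 116.2491 cm/s

116.2491 cm/s


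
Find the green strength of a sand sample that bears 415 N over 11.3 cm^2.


Formula: Compressive Strength = Force / Area
Strength = 415 N / 11.3 cm^2 = 36.7257 N/cm^2

Answer: 36.7257 N/cm^2


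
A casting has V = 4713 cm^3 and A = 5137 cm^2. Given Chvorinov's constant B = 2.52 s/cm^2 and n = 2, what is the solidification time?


Formula: t_s = B * (V/A)^n  (Chvorinov's rule, n=2)
Modulus M = V/A = 4713/5137 = 0.917462 cm
M^2 = 0.917462^2 = 0.841737 cm^2
t_s = 2.52 * 0.841737 = 2.1212 s

Final answer: 2.1212 s


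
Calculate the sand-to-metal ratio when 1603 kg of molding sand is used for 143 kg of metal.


Formula: Sand-to-Metal Ratio = W_sand / W_metal
Ratio = 1603 kg / 143 kg = 11.2098

Answer: 11.2098


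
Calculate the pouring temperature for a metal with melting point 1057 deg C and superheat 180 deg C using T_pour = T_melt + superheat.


Formula: T_pour = T_melt + Superheat
T_pour = 1057 + 180 = 1237 deg C


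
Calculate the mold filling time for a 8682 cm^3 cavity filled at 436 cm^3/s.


Formula: t_fill = V_mold / Q_flow
t = 8682 cm^3 / 436 cm^3/s = 19.9128 s

Answer: 19.9128 s


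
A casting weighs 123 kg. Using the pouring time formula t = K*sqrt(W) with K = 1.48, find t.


Formula: t = K * sqrt(W)
sqrt(W) = sqrt(123) = 11.09054
t = 1.48 * 11.09054 = 16.4140 s

Final answer: 16.4140 s


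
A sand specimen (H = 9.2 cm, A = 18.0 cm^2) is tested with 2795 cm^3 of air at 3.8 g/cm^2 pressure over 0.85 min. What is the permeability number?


Formula: Permeability Number P = (V * H) / (p * A * t)
Numerator: V * H = 2795 * 9.2 = 25714.0
Denominator: p * A * t = 3.8 * 18.0 * 0.85 = 58.14
P = 25714.0 / 58.14 = 442.2773

Answer: 442.2773


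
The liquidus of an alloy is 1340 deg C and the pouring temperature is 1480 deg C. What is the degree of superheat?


Formula: Superheat = T_pour - T_melt
Superheat = 1480 - 1340 = 140 deg C


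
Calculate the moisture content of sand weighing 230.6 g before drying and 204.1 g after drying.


Formula: MC = (W_wet - W_dry) / W_wet * 100
Water mass = 230.6 - 204.1 = 26.5 g
MC = 26.5 / 230.6 * 100 = 11.4918%

11.4918%


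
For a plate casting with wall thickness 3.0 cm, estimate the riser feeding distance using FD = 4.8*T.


Formula: FD = 4.8 * T  (riser feeding-distance rule)
FD = 4.8 * 3.0 cm = 14.4000 cm

14.4000 cm


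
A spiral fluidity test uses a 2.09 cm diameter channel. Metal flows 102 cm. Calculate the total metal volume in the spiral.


Formula: V = pi * (d/2)^2 * L  (cylinder volume)
Radius = 2.09/2 = 1.045 cm
V = pi * 1.045^2 * 102 = 349.9312 cm^3

Final answer: 349.9312 cm^3


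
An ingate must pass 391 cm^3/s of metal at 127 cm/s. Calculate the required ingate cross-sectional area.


Formula: A_ingate = Q / v  (continuity equation)
A = 391 cm^3/s / 127 cm/s = 3.0787 cm^2

Final answer: 3.0787 cm^2


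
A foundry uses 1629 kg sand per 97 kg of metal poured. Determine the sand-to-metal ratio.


Formula: Sand-to-Metal Ratio = W_sand / W_metal
Ratio = 1629 kg / 97 kg = 16.7938

16.7938


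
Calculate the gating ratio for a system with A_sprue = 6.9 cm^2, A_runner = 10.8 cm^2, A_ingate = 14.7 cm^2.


Sprue:Runner:Ingate = 1 : 10.8/6.9 : 14.7/6.9 = 1:1.57:2.13

Final answer: 1:1.57:2.13


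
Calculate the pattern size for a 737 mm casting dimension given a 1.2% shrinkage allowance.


Formula: L_pattern = L_casting * (1 + shrinkage_rate/100)
Shrinkage factor = 1 + 1.2/100 = 1.012
L_pattern = 737 mm * 1.012 = 745.8440 mm

Answer: 745.8440 mm


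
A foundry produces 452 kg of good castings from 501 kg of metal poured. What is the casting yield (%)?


Formula: Casting Yield = (W_good / W_total) * 100
Yield = (452 kg / 501 kg) * 100 = 90.2196%


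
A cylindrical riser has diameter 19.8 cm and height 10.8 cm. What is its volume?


Formula: V = pi * (D/2)^2 * H  (cylinder volume)
Radius = D/2 = 19.8/2 = 9.9 cm
V = pi * 9.9^2 * 10.8 = 3325.4010 cm^3

Final answer: 3325.4010 cm^3


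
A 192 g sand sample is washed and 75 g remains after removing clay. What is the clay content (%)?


Formula: Clay% = (W_total - W_washed) / W_total * 100
Clay mass = 192 - 75 = 117 g
Clay% = 117 / 192 * 100 = 60.9375%


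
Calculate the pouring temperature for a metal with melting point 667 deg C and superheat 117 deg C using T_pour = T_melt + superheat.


Formula: T_pour = T_melt + Superheat
T_pour = 667 + 117 = 784 deg C

Final answer: 784 deg C


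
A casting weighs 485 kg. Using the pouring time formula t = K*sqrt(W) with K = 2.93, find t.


Formula: t = K * sqrt(W)
sqrt(W) = sqrt(485) = 22.02272
t = 2.93 * 22.02272 = 64.5266 s

Final answer: 64.5266 s


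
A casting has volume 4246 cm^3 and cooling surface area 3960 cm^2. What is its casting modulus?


Formula: Casting Modulus M = V / A
M = 4246 cm^3 / 3960 cm^2 = 1.0722 cm


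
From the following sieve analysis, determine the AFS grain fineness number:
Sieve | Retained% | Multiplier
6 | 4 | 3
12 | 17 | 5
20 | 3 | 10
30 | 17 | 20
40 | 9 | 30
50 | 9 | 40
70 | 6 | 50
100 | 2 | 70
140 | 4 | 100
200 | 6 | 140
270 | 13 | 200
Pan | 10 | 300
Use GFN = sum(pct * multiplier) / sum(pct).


Formula: GFN = sum(pct * multiplier) / sum(pct)
sum(pct * multiplier) = 8377
sum(pct) = 100
GFN = 8377 / 100 = 83.77

Answer: 83.77


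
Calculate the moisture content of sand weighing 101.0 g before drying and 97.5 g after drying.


Formula: MC = (W_wet - W_dry) / W_wet * 100
Water mass = 101.0 - 97.5 = 3.5 g
MC = 3.5 / 101.0 * 100 = 3.4653%

Answer: 3.4653%


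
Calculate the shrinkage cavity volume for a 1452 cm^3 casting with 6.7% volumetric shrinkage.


Formula: V_shrink = V_casting * shrinkage_pct / 100
V_shrink = 1452 cm^3 * 6.7 / 100 = 97.2840 cm^3

97.2840 cm^3


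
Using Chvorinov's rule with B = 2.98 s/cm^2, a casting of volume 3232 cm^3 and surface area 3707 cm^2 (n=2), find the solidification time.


Formula: t_s = B * (V/A)^n  (Chvorinov's rule, n=2)
Modulus M = V/A = 3232/3707 = 0.871864 cm
M^2 = 0.871864^2 = 0.760147 cm^2
t_s = 2.98 * 0.760147 = 2.2652 s

Final answer: 2.2652 s


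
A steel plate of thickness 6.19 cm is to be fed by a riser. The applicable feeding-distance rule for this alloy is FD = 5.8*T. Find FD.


Formula: FD = 5.8 * T  (riser feeding-distance rule)
FD = 5.8 * 6.19 cm = 35.9020 cm

Final answer: 35.9020 cm


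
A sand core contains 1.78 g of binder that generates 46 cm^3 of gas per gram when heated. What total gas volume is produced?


Formula: V_gas = W_binder * gas_evolution_rate
V = 1.78 g * 46 cm^3/g = 81.8800 cm^3

Answer: 81.8800 cm^3


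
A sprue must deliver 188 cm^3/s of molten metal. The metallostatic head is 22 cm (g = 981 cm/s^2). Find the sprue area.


Formula: v = sqrt(2*g*h), A = Q/v
Velocity: v = sqrt(2 * 981 * 22) = sqrt(43164) = 207.7595 cm/s
Sprue area: A = Q / v = 188 / 207.7595 = 0.9049 cm^2

Final answer: 0.9049 cm^2


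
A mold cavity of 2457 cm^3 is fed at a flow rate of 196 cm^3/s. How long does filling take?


Formula: t_fill = V_mold / Q_flow
t = 2457 cm^3 / 196 cm^3/s = 12.5357 s

12.5357 s


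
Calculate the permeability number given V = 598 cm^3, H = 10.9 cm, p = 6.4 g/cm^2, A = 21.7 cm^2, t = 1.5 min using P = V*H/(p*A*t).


Formula: Permeability Number P = (V * H) / (p * A * t)
Numerator: V * H = 598 * 10.9 = 6518.2
Denominator: p * A * t = 6.4 * 21.7 * 1.5 = 208.32
P = 6518.2 / 208.32 = 31.2894


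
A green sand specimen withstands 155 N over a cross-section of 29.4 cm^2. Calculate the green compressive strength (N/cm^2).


Formula: Compressive Strength = Force / Area
Strength = 155 N / 29.4 cm^2 = 5.2721 N/cm^2

5.2721 N/cm^2


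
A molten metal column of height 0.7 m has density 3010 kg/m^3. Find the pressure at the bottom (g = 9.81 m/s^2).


Formula: P = rho * g * h
rho * g = 3010 * 9.81 = 29528.1 N/m^3
P = 29528.1 * 0.7 = 20669.6700 Pa

20669.6700 Pa


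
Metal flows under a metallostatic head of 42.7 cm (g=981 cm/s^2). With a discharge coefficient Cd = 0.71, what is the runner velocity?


Formula: v = Cd * sqrt(2 * g * h)  (Torricelli with discharge coefficient)
2*g*h = 2 * 981 * 42.7 = 83777.4 cm^2/s^2
sqrt(83777.4) = 289.44326 cm/s
v = 0.71 * 289.44326 = 205.5047 cm/s


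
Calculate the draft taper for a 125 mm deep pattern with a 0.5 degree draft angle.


Formula: taper = depth * tan(draft_angle)
tan(0.5 deg) = 0.0087269
taper = 125 mm * 0.0087269 = 1.0909 mm


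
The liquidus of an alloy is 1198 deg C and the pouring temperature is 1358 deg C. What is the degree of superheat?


Formula: Superheat = T_pour - T_melt
Superheat = 1358 - 1198 = 160 deg C

160 deg C


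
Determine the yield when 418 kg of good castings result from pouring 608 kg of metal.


Formula: Casting Yield = (W_good / W_total) * 100
Yield = (418 kg / 608 kg) * 100 = 68.7500%


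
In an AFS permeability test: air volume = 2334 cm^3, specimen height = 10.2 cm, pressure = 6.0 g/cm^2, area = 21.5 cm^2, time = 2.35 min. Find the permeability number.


Formula: Permeability Number P = (V * H) / (p * A * t)
Numerator: V * H = 2334 * 10.2 = 23806.8
Denominator: p * A * t = 6.0 * 21.5 * 2.35 = 303.15
P = 23806.8 / 303.15 = 78.5314

78.5314


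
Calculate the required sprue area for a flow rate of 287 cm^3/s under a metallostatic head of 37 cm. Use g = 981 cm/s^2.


Formula: v = sqrt(2*g*h), A = Q/v
Velocity: v = sqrt(2 * 981 * 37) = sqrt(72594) = 269.4327 cm/s
Sprue area: A = Q / v = 287 / 269.4327 = 1.0652 cm^2

Answer: 1.0652 cm^2


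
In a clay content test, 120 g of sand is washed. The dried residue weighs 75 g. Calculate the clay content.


Formula: Clay% = (W_total - W_washed) / W_total * 100
Clay mass = 120 - 75 = 45 g
Clay% = 45 / 120 * 100 = 37.5000%

37.5000%


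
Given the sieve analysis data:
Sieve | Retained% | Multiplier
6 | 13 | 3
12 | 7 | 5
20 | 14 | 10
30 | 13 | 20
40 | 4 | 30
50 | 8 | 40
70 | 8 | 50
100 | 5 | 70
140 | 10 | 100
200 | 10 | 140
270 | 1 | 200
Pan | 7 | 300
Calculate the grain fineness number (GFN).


Formula: GFN = sum(pct * multiplier) / sum(pct)
sum(pct * multiplier) = 6364
sum(pct) = 100
GFN = 6364 / 100 = 63.64


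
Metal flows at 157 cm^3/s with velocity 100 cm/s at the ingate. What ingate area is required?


Formula: A_ingate = Q / v  (continuity equation)
A = 157 cm^3/s / 100 cm/s = 1.5700 cm^2


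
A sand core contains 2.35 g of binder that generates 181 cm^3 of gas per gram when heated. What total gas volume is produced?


Formula: V_gas = W_binder * gas_evolution_rate
V = 2.35 g * 181 cm^3/g = 425.3500 cm^3

425.3500 cm^3


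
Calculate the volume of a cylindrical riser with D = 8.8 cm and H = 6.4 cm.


Formula: V = pi * (D/2)^2 * H  (cylinder volume)
Radius = D/2 = 8.8/2 = 4.4 cm
V = pi * 4.4^2 * 6.4 = 389.2559 cm^3

389.2559 cm^3


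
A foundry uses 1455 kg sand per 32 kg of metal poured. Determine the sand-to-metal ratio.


Formula: Sand-to-Metal Ratio = W_sand / W_metal
Ratio = 1455 kg / 32 kg = 45.4688

Answer: 45.4688


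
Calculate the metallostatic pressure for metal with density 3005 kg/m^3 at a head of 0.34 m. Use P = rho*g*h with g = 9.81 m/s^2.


Formula: P = rho * g * h
rho * g = 3005 * 9.81 = 29479.05 N/m^3
P = 29479.05 * 0.34 = 10022.8770 Pa


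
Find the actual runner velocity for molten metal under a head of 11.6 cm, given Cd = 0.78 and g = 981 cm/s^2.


Formula: v = Cd * sqrt(2 * g * h)  (Torricelli with discharge coefficient)
2*g*h = 2 * 981 * 11.6 = 22759.2 cm^2/s^2
sqrt(22759.2) = 150.86153 cm/s
v = 0.78 * 150.86153 = 117.6720 cm/s


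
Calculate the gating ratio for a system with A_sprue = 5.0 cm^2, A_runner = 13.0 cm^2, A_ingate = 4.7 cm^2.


Sprue:Runner:Ingate = 1 : 13.0/5.0 : 4.7/5.0 = 1:2.60:0.94

1:2.60:0.94


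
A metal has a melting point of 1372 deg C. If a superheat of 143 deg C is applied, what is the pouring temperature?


Formula: T_pour = T_melt + Superheat
T_pour = 1372 + 143 = 1515 deg C

1515 deg C


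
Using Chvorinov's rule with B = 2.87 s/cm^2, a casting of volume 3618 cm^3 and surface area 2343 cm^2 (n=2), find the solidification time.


Formula: t_s = B * (V/A)^n  (Chvorinov's rule, n=2)
Modulus M = V/A = 3618/2343 = 1.544174 cm
M^2 = 1.544174^2 = 2.384473 cm^2
t_s = 2.87 * 2.384473 = 6.8434 s

Answer: 6.8434 s


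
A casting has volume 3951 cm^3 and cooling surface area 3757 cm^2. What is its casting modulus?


Formula: Casting Modulus M = V / A
M = 3951 cm^3 / 3757 cm^2 = 1.0516 cm

Answer: 1.0516 cm


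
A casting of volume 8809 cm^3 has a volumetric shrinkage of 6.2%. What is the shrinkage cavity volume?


Formula: V_shrink = V_casting * shrinkage_pct / 100
V_shrink = 8809 cm^3 * 6.2 / 100 = 546.1580 cm^3

Final answer: 546.1580 cm^3


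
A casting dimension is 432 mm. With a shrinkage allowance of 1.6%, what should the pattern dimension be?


Formula: L_pattern = L_casting * (1 + shrinkage_rate/100)
Shrinkage factor = 1 + 1.6/100 = 1.016
L_pattern = 432 mm * 1.016 = 438.9120 mm

Final answer: 438.9120 mm


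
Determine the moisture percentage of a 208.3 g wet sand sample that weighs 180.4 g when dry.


Formula: MC = (W_wet - W_dry) / W_wet * 100
Water mass = 208.3 - 180.4 = 27.9 g
MC = 27.9 / 208.3 * 100 = 13.3941%

Answer: 13.3941%


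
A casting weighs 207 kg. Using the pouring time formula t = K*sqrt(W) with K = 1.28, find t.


Formula: t = K * sqrt(W)
sqrt(W) = sqrt(207) = 14.38749
t = 1.28 * 14.38749 = 18.4160 s

Answer: 18.4160 s


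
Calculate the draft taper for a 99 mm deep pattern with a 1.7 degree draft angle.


Formula: taper = depth * tan(draft_angle)
tan(1.7 deg) = 0.0296793
taper = 99 mm * 0.0296793 = 2.9383 mm

Final answer: 2.9383 mm


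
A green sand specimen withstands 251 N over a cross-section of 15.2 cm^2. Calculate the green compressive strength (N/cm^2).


Formula: Compressive Strength = Force / Area
Strength = 251 N / 15.2 cm^2 = 16.5132 N/cm^2

Answer: 16.5132 N/cm^2


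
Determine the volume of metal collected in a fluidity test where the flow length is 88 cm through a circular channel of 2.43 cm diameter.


Formula: V = pi * (d/2)^2 * L  (cylinder volume)
Radius = 2.43/2 = 1.215 cm
V = pi * 1.215^2 * 88 = 408.1174 cm^3

Answer: 408.1174 cm^3


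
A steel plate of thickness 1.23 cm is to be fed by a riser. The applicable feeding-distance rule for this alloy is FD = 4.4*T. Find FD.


Formula: FD = 4.4 * T  (riser feeding-distance rule)
FD = 4.4 * 1.23 cm = 5.4120 cm

Final answer: 5.4120 cm


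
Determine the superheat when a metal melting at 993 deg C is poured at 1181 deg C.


Formula: Superheat = T_pour - T_melt
Superheat = 1181 - 993 = 188 deg C

Final answer: 188 deg C


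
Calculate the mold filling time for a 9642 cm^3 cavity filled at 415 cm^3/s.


Formula: t_fill = V_mold / Q_flow
t = 9642 cm^3 / 415 cm^3/s = 23.2337 s


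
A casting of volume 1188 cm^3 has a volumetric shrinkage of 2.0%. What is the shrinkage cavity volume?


Formula: V_shrink = V_casting * shrinkage_pct / 100
V_shrink = 1188 cm^3 * 2.0 / 100 = 23.7600 cm^3

Final answer: 23.7600 cm^3


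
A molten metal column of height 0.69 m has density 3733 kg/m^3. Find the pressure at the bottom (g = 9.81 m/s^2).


Formula: P = rho * g * h
rho * g = 3733 * 9.81 = 36620.73 N/m^3
P = 36620.73 * 0.69 = 25268.3037 Pa

Final answer: 25268.3037 Pa


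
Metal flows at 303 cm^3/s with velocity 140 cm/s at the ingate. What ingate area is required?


Formula: A_ingate = Q / v  (continuity equation)
A = 303 cm^3/s / 140 cm/s = 2.1643 cm^2

Answer: 2.1643 cm^2


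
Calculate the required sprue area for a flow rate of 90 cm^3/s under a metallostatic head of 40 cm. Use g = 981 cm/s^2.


Formula: v = sqrt(2*g*h), A = Q/v
Velocity: v = sqrt(2 * 981 * 40) = sqrt(78480) = 280.1428 cm/s
Sprue area: A = Q / v = 90 / 280.1428 = 0.3213 cm^2

0.3213 cm^2


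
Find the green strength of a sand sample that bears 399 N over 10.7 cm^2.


Formula: Compressive Strength = Force / Area
Strength = 399 N / 10.7 cm^2 = 37.2897 N/cm^2

37.2897 N/cm^2


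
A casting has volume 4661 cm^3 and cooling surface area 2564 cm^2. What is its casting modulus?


Formula: Casting Modulus M = V / A
M = 4661 cm^3 / 2564 cm^2 = 1.8179 cm


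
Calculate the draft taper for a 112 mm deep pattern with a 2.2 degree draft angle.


Formula: taper = depth * tan(draft_angle)
tan(2.2 deg) = 0.0384161
taper = 112 mm * 0.0384161 = 4.3026 mm


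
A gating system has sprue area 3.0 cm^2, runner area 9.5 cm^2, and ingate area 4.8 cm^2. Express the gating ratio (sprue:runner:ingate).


Sprue:Runner:Ingate = 1 : 9.5/3.0 : 4.8/3.0 = 1:3.17:1.60

Final answer: 1:3.17:1.60


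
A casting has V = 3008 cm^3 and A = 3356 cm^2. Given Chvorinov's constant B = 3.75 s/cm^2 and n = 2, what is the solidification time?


Formula: t_s = B * (V/A)^n  (Chvorinov's rule, n=2)
Modulus M = V/A = 3008/3356 = 0.896305 cm
M^2 = 0.896305^2 = 0.803363 cm^2
t_s = 3.75 * 0.803363 = 3.0126 s

Final answer: 3.0126 s


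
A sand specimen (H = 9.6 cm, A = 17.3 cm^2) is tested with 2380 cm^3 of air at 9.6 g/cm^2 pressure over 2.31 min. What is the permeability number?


Formula: Permeability Number P = (V * H) / (p * A * t)
Numerator: V * H = 2380 * 9.6 = 22848.0
Denominator: p * A * t = 9.6 * 17.3 * 2.31 = 383.6448
P = 22848.0 / 383.6448 = 59.5551

Answer: 59.5551


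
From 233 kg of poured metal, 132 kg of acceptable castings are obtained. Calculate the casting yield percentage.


Formula: Casting Yield = (W_good / W_total) * 100
Yield = (132 kg / 233 kg) * 100 = 56.6524%

Final answer: 56.6524%


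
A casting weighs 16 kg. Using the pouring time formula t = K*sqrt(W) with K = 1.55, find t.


Formula: t = K * sqrt(W)
sqrt(W) = sqrt(16) = 4.00000
t = 1.55 * 4.00000 = 6.2000 s

Final answer: 6.2000 s


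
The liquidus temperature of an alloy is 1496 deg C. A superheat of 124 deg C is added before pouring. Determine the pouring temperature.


Formula: T_pour = T_melt + Superheat
T_pour = 1496 + 124 = 1620 deg C


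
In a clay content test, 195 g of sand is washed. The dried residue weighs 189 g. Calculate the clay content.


Formula: Clay% = (W_total - W_washed) / W_total * 100
Clay mass = 195 - 189 = 6 g
Clay% = 6 / 195 * 100 = 3.0769%

Final answer: 3.0769%


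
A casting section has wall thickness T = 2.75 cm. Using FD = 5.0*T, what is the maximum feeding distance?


Formula: FD = 5.0 * T  (riser feeding-distance rule)
FD = 5.0 * 2.75 cm = 13.7500 cm

13.7500 cm


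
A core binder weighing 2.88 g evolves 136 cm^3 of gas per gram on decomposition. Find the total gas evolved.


Formula: V_gas = W_binder * gas_evolution_rate
V = 2.88 g * 136 cm^3/g = 391.6800 cm^3

Answer: 391.6800 cm^3


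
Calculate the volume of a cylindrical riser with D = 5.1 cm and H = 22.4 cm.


Formula: V = pi * (D/2)^2 * H  (cylinder volume)
Radius = D/2 = 5.1/2 = 2.55 cm
V = pi * 2.55^2 * 22.4 = 457.5918 cm^3

Answer: 457.5918 cm^3


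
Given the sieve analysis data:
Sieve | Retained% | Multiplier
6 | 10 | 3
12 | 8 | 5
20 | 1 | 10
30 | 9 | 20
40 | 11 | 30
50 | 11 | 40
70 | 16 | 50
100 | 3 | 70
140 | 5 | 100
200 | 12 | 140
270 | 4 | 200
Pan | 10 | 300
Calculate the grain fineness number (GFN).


Formula: GFN = sum(pct * multiplier) / sum(pct)
sum(pct * multiplier) = 8020
sum(pct) = 100
GFN = 8020 / 100 = 80.20

Final answer: 80.20


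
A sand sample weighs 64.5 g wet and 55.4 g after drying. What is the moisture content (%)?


Formula: MC = (W_wet - W_dry) / W_wet * 100
Water mass = 64.5 - 55.4 = 9.1 g
MC = 9.1 / 64.5 * 100 = 14.1085%

Answer: 14.1085%


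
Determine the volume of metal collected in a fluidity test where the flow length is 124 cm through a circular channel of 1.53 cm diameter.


Formula: V = pi * (d/2)^2 * L  (cylinder volume)
Radius = 1.53/2 = 0.765 cm
V = pi * 0.765^2 * 124 = 227.9788 cm^3

Answer: 227.9788 cm^3


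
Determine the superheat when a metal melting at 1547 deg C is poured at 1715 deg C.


Formula: Superheat = T_pour - T_melt
Superheat = 1715 - 1547 = 168 deg C


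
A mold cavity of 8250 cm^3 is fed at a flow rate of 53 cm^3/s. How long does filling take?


Formula: t_fill = V_mold / Q_flow
t = 8250 cm^3 / 53 cm^3/s = 155.6604 s


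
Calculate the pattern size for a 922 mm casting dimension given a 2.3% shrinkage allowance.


Formula: L_pattern = L_casting * (1 + shrinkage_rate/100)
Shrinkage factor = 1 + 2.3/100 = 1.023
L_pattern = 922 mm * 1.023 = 943.2060 mm

Final answer: 943.2060 mm


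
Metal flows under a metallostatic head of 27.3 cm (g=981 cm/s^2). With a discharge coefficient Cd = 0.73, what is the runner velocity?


Formula: v = Cd * sqrt(2 * g * h)  (Torricelli with discharge coefficient)
2*g*h = 2 * 981 * 27.3 = 53562.6 cm^2/s^2
sqrt(53562.6) = 231.43595 cm/s
v = 0.73 * 231.43595 = 168.9482 cm/s


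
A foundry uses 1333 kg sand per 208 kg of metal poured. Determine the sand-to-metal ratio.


Formula: Sand-to-Metal Ratio = W_sand / W_metal
Ratio = 1333 kg / 208 kg = 6.4087

6.4087


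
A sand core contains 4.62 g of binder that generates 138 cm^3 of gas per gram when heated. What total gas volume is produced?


Formula: V_gas = W_binder * gas_evolution_rate
V = 4.62 g * 138 cm^3/g = 637.5600 cm^3

Final answer: 637.5600 cm^3


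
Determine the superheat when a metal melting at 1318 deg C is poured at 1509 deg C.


Formula: Superheat = T_pour - T_melt
Superheat = 1509 - 1318 = 191 deg C


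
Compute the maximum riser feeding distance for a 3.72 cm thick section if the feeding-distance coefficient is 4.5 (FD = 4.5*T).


Formula: FD = 4.5 * T  (riser feeding-distance rule)
FD = 4.5 * 3.72 cm = 16.7400 cm


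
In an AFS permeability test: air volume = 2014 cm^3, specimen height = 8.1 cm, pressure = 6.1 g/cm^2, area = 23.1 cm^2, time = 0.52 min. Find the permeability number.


Formula: Permeability Number P = (V * H) / (p * A * t)
Numerator: V * H = 2014 * 8.1 = 16313.4
Denominator: p * A * t = 6.1 * 23.1 * 0.52 = 73.2732
P = 16313.4 / 73.2732 = 222.6380

222.6380


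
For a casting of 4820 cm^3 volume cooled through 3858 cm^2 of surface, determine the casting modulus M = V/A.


Formula: Casting Modulus M = V / A
M = 4820 cm^3 / 3858 cm^2 = 1.2494 cm

Answer: 1.2494 cm


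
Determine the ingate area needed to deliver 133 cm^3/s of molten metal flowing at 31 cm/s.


Formula: A_ingate = Q / v  (continuity equation)
A = 133 cm^3/s / 31 cm/s = 4.2903 cm^2

Final answer: 4.2903 cm^2


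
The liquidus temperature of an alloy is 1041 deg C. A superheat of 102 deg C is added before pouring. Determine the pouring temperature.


Formula: T_pour = T_melt + Superheat
T_pour = 1041 + 102 = 1143 deg C


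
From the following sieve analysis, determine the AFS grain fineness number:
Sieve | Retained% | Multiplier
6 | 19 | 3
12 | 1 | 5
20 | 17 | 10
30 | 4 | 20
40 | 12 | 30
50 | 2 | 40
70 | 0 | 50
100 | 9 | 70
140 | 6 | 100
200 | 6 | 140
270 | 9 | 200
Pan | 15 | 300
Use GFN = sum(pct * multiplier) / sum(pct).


Formula: GFN = sum(pct * multiplier) / sum(pct)
sum(pct * multiplier) = 9122
sum(pct) = 100
GFN = 9122 / 100 = 91.22


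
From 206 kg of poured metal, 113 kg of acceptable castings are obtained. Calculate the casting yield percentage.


Formula: Casting Yield = (W_good / W_total) * 100
Yield = (113 kg / 206 kg) * 100 = 54.8544%

Final answer: 54.8544%


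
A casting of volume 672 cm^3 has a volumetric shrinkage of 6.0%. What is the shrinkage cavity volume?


Formula: V_shrink = V_casting * shrinkage_pct / 100
V_shrink = 672 cm^3 * 6.0 / 100 = 40.3200 cm^3

40.3200 cm^3


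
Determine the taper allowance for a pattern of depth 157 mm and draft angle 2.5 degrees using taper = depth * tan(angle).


Formula: taper = depth * tan(draft_angle)
tan(2.5 deg) = 0.0436609
taper = 157 mm * 0.0436609 = 6.8548 mm


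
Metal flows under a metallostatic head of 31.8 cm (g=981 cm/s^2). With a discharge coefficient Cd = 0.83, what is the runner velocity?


Formula: v = Cd * sqrt(2 * g * h)  (Torricelli with discharge coefficient)
2*g*h = 2 * 981 * 31.8 = 62391.6 cm^2/s^2
sqrt(62391.6) = 249.78311 cm/s
v = 0.83 * 249.78311 = 207.3200 cm/s

207.3200 cm/s


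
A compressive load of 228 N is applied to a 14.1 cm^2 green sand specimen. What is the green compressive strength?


Formula: Compressive Strength = Force / Area
Strength = 228 N / 14.1 cm^2 = 16.1702 N/cm^2


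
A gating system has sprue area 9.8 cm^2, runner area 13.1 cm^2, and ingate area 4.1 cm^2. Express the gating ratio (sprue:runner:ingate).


Sprue:Runner:Ingate = 1 : 13.1/9.8 : 4.1/9.8 = 1:1.34:0.42

Final answer: 1:1.34:0.42


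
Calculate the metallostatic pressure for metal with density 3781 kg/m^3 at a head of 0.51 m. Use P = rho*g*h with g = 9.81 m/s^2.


Formula: P = rho * g * h
rho * g = 3781 * 9.81 = 37091.61 N/m^3
P = 37091.61 * 0.51 = 18916.7211 Pa

Final answer: 18916.7211 Pa


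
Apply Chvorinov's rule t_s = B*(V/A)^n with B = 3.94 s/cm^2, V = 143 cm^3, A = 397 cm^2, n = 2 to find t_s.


Formula: t_s = B * (V/A)^n  (Chvorinov's rule, n=2)
Modulus M = V/A = 143/397 = 0.360202 cm
M^2 = 0.360202^2 = 0.129745 cm^2
t_s = 3.94 * 0.129745 = 0.5112 s

Answer: 0.5112 s


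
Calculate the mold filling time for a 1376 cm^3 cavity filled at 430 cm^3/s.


Formula: t_fill = V_mold / Q_flow
t = 1376 cm^3 / 430 cm^3/s = 3.2000 s

Final answer: 3.2000 s


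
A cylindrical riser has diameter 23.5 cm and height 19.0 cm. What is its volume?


Formula: V = pi * (D/2)^2 * H  (cylinder volume)
Radius = D/2 = 23.5/2 = 11.75 cm
V = pi * 11.75^2 * 19.0 = 8240.9866 cm^3

8240.9866 cm^3


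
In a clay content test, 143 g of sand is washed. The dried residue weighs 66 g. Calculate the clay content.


Formula: Clay% = (W_total - W_washed) / W_total * 100
Clay mass = 143 - 66 = 77 g
Clay% = 77 / 143 * 100 = 53.8462%


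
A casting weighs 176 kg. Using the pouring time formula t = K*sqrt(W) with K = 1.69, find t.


Formula: t = K * sqrt(W)
sqrt(W) = sqrt(176) = 13.26650
t = 1.69 * 13.26650 = 22.4204 s

22.4204 s


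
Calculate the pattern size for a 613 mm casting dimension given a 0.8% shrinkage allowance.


Formula: L_pattern = L_casting * (1 + shrinkage_rate/100)
Shrinkage factor = 1 + 0.8/100 = 1.008
L_pattern = 613 mm * 1.008 = 617.9040 mm

Answer: 617.9040 mm


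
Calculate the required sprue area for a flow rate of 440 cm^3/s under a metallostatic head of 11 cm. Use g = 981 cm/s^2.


Formula: v = sqrt(2*g*h), A = Q/v
Velocity: v = sqrt(2 * 981 * 11) = sqrt(21582) = 146.9081 cm/s
Sprue area: A = Q / v = 440 / 146.9081 = 2.9951 cm^2

Final answer: 2.9951 cm^2


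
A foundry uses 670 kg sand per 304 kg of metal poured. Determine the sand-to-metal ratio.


Formula: Sand-to-Metal Ratio = W_sand / W_metal
Ratio = 670 kg / 304 kg = 2.2039


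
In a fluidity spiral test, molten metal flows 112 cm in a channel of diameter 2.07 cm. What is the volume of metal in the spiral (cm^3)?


Formula: V = pi * (d/2)^2 * L  (cylinder volume)
Radius = 2.07/2 = 1.035 cm
V = pi * 1.035^2 * 112 = 376.9195 cm^3

376.9195 cm^3
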